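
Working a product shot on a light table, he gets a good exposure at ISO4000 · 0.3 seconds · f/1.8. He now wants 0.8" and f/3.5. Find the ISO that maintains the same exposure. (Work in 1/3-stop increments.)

Shutter speed: 0.3 → 0.4 → 0.5 → 0.6 → 0.8 — 1 1/3 stops longer (brighter).
Aperture: f/1.8 → f/2 → f/2.2 → f/2.5 → f/2.8 → f/3.2 → f/3.5 — 2 stops smaller aperture (darker).
Net change so far: 2/3 stop darker. Offset with the ISO: 4000 → 5000 → 6400.

ISO 6400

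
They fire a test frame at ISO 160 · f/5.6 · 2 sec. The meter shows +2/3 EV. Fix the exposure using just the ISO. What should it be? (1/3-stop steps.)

ISO 100

Overexposed by 2/3 stop → need 2/3 stop darker.
ISO: 160 → 125 → 100.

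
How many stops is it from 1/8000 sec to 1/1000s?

1/8000 → 1/4000 → 1/2000 → 1/1000 — count the steps: 3 stops.

3 stops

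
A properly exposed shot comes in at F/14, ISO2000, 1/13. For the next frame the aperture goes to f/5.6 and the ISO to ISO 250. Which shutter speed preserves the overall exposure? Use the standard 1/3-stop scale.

Aperture: f/14 → f/13 → f/11 → f/10 → f/9 → f/8 → f/7.1 → f/6.3 → f/5.6 — 2 2/3 stops opened up (brighter).
ISO: 2000 → 1600 → 1250 → 1000 → 800 → 640 → 500 → 400 → 320 → 250 — 3 stops lower (darker).
Net change so far: 1/3 stop darker. Offset with the shutter speed: 1/13 → 1/10.

1/10s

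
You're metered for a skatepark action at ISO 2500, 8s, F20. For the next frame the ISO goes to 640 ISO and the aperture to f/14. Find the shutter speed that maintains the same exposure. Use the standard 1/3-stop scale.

ISO: 2500 → 2000 → 1600 → 1250 → 1000 → 800 → 640 — 2 stops lower (darker).
Aperture: f/20 → f/18 → f/16 → f/14 — 1 stop wider (brighter).
Net change so far: 1 stop darker. Offset with the shutter speed: 8 → 10 → 13 → 15.

15 s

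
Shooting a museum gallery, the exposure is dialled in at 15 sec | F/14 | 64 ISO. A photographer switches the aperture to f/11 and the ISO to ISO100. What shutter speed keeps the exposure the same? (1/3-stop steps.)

6 s

Aperture: f/14 → f/13 → f/11 — 2/3 stop opened up (brighter).
ISO: 64 → 80 → 100 — 2/3 stop higher (brighter).
Net change so far: 1 1/3 stops brighter. Offset with the shutter speed: 15 → 13 → 10 → 8 → 6.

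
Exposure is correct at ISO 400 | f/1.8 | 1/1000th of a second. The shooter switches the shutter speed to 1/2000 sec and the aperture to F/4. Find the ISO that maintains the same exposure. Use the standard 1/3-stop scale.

ISO 4000

Shutter speed: 1/1000 → 1/1250 → 1/1600 → 1/2000 — 1 stop shorter (darker).
Aperture: f/1.8 → f/2 → f/2.2 → f/2.5 → f/2.8 → f/3.2 → f/3.5 → f/4 — 2 1/3 stops narrower (darker).
Net change so far: 3 1/3 stops darker. Offset with the ISO: 400 → 500 → 640 → 800 → 1000 → 1250 → 1600 → 2000 → 2500 → 3200 → 4000.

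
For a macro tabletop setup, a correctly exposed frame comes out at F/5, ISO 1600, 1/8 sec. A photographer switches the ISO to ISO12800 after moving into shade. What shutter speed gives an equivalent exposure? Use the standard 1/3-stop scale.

ISO: 1600 → 2000 → 2500 → 3200 → 4000 → 5000 → 6400 → 8000 → 10000 → 12800 — 3 stops higher (brighter).
Need 3 stops darker from the shutter speed: 1/8 → 1/10 → 1/13 → 1/15 → 1/20 → 1/25 → 1/30 → 1/40 → 1/50 → 1/60.

1/60s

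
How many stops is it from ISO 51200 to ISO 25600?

51200 → 25600 — count the steps: 1 stop.

1 stop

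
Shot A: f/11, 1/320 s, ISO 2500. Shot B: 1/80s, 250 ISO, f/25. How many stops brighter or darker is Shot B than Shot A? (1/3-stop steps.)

Aperture: f/11 → f/13 → f/14 → f/16 → f/18 → f/20 → f/22 → f/25 — 2 1/3 stops narrower (darker).
Shutter speed: 1/320 → 1/250 → 1/200 → 1/160 → 1/125 → 1/100 → 1/80 — 2 stops slower (brighter).
ISO: 2500 → 2000 → 1600 → 1250 → 1000 → 800 → 640 → 500 → 400 → 320 → 250 — 3 1/3 stops dropped (darker).
Net: −2 1/3 +2 −3 1/3 = −3 2/3 stops.

3 2/3 stops darker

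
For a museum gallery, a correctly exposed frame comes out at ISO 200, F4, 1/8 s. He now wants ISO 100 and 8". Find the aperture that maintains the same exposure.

ISO: 200 → 100 — 1 stop dropped (darker).
Shutter speed: 1/8 → 1/4 → 1/2 → 1 → 2 → 4 → 8 — 6 stops longer (brighter).
Net change so far: 5 stops brighter. Offset with the aperture: f/4 → f/5.6 → f/8 → f/11 → f/16 → f/22.

f/22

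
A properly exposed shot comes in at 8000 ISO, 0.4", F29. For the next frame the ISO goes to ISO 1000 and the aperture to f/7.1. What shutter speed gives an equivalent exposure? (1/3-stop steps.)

1/5s

ISO: 8000 → 6400 → 5000 → 4000 → 3200 → 2500 → 2000 → 1600 → 1250 → 1000 — 3 stops dropped (darker).
Aperture: f/29 → f/25 → f/22 → f/20 → f/18 → f/16 → f/14 → f/13 → f/11 → f/10 → f/9 → f/8 → f/7.1 — 4 stops wider (brighter).
Net change so far: 1 stop brighter. Offset with the shutter speed: 0.4 → 0.3 → 1/4 → 1/5.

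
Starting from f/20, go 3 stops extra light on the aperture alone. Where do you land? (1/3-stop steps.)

f/7.1

Aperture: f/20 → f/18 → f/16 → f/14 → f/13 → f/11 → f/10 → f/9 → f/8 → f/7.1 — 3 stops opened up (brighter).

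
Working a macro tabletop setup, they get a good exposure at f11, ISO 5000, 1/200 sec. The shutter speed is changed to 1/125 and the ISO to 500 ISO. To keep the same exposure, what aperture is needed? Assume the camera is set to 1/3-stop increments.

f/4.5

Shutter speed: 1/200 → 1/160 → 1/125 — 2/3 stop longer (brighter).
ISO: 5000 → 4000 → 3200 → 2500 → 2000 → 1600 → 1250 → 1000 → 800 → 640 → 500 — 3 1/3 stops lower (darker).
Net change so far: 2 2/3 stops darker. Offset with the aperture: f/11 → f/10 → f/9 → f/8 → f/7.1 → f/6.3 → f/5.6 → f/5 → f/4.5.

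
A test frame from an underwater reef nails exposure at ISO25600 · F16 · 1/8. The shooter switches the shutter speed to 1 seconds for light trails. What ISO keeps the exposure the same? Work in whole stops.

ISO 3200

Shutter speed: 1/8 → 1/4 → 1/2 → 1 — 3 stops slower (brighter).
Need 3 stops darker from the ISO: 25600 → 12800 → 6400 → 3200.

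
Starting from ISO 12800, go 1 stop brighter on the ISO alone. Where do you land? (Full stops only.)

ISO: 12800 → 25600 — 1 stop raised (brighter).

ISO 25600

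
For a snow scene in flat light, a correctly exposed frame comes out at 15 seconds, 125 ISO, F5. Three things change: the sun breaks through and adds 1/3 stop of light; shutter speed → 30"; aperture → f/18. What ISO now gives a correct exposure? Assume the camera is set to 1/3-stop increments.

ISO 640

Scene light: 1/3 stop brighter.
Shutter speed: 15 → 20 → 25 → 30 — 1 stop longer (brighter).
Aperture: f/5 → f/5.6 → f/6.3 → f/7.1 → f/8 → f/9 → f/10 → f/11 → f/13 → f/14 → f/16 → f/18 — 3 2/3 stops narrower (darker).
Net so far: 2 1/3 stops darker. ISO: 125 → 160 → 200 → 250 → 320 → 400 → 500 → 640.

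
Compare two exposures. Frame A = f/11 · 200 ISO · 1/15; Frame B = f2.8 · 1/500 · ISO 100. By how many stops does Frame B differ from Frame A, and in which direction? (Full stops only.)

2 stops darker

Aperture: f/11 → f/8 → f/5.6 → f/4 → f/2.8 — 4 stops larger aperture (brighter).
Shutter speed: 1/15 → 1/30 → 1/60 → 1/125 → 1/250 → 1/500 — 5 stops shorter (darker).
ISO: 200 → 100 — 1 stop lower (darker).
Net: +4 −5 −1 = −2 stops.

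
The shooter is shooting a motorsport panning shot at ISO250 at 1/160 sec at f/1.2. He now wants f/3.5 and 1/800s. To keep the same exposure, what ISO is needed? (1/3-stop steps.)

ISO 10000

Aperture: f/1.2 → f/1.4 → f/1.6 → f/1.8 → f/2 → f/2.2 → f/2.5 → f/2.8 → f/3.2 → f/3.5 — 3 stops narrower (darker).
Shutter speed: 1/160 → 1/200 → 1/250 → 1/320 → 1/400 → 1/500 → 1/640 → 1/800 — 2 1/3 stops faster (darker).
Net change so far: 5 1/3 stops darker. Offset with the ISO: 250 → 320 → 400 → 500 → 640 → 800 → 1000 → 1250 → 1600 → 2000 → 2500 → 3200 → 4000 → 5000 → 6400 → 8000 → 10000.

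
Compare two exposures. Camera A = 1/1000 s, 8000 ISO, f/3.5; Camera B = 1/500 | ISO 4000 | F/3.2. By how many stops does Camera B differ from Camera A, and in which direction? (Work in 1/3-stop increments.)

Aperture: f/3.5 → f/3.2 — 1/3 stop larger aperture (brighter).
Shutter speed: 1/1000 → 1/800 → 1/640 → 1/500 — 1 stop slower (brighter).
ISO: 8000 → 6400 → 5000 → 4000 — 1 stop dropped (darker).
Net: +1/3 +1 −1 = +1/3 stops.

1/3 stop brighter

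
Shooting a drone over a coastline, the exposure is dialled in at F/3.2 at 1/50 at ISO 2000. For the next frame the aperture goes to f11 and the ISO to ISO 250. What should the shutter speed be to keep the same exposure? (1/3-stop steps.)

2 s

Aperture: f/3.2 → f/3.5 → f/4 → f/4.5 → f/5 → f/5.6 → f/6.3 → f/7.1 → f/8 → f/9 → f/10 → f/11 — 3 2/3 stops smaller aperture (darker).
ISO: 2000 → 1600 → 1250 → 1000 → 800 → 640 → 500 → 400 → 320 → 250 — 3 stops dropped (darker).
Net change so far: 6 2/3 stops darker. Offset with the shutter speed: 1/50 → 1/40 → 1/30 → 1/25 → 1/20 → 1/15 → 1/13 → 1/10 → 1/8 → 1/6 → 1/5 → 1/4 → 0.3 → 0.4 → 0.5 → 0.6 → 0.8 → 1 → 1.3 → 1.6 → 2.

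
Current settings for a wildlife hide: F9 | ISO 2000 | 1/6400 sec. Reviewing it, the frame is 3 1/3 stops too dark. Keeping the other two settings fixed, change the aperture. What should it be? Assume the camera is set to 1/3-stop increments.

Underexposed by 3 1/3 stops → need 3 1/3 stops brighter.
Aperture: f/9 → f/8 → f/7.1 → f/6.3 → f/5.6 → f/5 → f/4.5 → f/4 → f/3.5 → f/3.2 → f/2.8.

f/2.8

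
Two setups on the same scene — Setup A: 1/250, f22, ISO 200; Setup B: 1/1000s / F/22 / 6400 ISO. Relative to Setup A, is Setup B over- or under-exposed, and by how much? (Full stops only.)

3 stops brighter

Aperture: unchanged.
Shutter speed: 1/250 → 1/500 → 1/1000 — 2 stops faster (darker).
ISO: 200 → 400 → 800 → 1600 → 3200 → 6400 — 5 stops higher (brighter).
Net: −2 +5 = +3 stops.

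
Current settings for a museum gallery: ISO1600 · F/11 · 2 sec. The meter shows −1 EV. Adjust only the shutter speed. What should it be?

4 s

Underexposed by 1 stop → need 1 stop brighter.
Shutter speed: 2 → 4.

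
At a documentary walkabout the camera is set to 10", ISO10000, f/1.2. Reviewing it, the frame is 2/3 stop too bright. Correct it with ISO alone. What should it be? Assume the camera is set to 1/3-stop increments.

Overexposed by 2/3 stop → need 2/3 stop darker.
ISO: 10000 → 8000 → 6400.

ISO 6400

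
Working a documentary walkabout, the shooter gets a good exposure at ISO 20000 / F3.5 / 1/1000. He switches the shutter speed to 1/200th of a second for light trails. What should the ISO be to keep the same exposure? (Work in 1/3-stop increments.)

Shutter speed: 1/1000 → 1/800 → 1/640 → 1/500 → 1/400 → 1/320 → 1/250 → 1/200 — 2 1/3 stops longer (brighter).
Need 2 1/3 stops darker from the ISO: 20000 → 16000 → 12800 → 10000 → 8000 → 6400 → 5000 → 4000.

ISO 4000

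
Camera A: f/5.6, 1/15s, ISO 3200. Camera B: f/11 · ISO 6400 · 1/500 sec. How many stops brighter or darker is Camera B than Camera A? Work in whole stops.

6 stops darker

Aperture: f/5.6 → f/8 → f/11 — 2 stops narrower (darker).
Shutter speed: 1/15 → 1/30 → 1/60 → 1/125 → 1/250 → 1/500 — 5 stops faster (darker).
ISO: 3200 → 6400 — 1 stop higher (brighter).
Net: −2 −5 +1 = −6 stops.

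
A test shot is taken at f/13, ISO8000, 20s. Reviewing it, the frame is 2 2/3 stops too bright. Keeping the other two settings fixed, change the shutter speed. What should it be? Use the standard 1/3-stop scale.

3.2 s

Overexposed by 2 2/3 stops → need 2 2/3 stops darker.
Shutter speed: 20 → 15 → 13 → 10 → 8 → 6 → 5 → 4 → 3.2.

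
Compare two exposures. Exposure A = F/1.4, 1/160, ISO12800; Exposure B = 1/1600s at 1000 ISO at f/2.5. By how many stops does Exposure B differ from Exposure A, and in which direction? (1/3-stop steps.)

Aperture: f/1.4 → f/1.6 → f/1.8 → f/2 → f/2.2 → f/2.5 — 1 2/3 stops stopped down (darker).
Shutter speed: 1/160 → 1/200 → 1/250 → 1/320 → 1/400 → 1/500 → 1/640 → 1/800 → 1/1000 → 1/1250 → 1/1600 — 3 1/3 stops shorter (darker).
ISO: 12800 → 10000 → 8000 → 6400 → 5000 → 4000 → 3200 → 2500 → 2000 → 1600 → 1250 → 1000 — 3 2/3 stops lower (darker).
Net: −1 2/3 −3 1/3 −3 2/3 = −8 2/3 stops.

8 2/3 stops darker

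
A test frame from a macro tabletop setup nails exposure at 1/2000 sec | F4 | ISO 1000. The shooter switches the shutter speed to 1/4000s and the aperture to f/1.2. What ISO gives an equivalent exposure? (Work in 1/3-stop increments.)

ISO 200

Shutter speed: 1/2000 → 1/2500 → 1/3200 → 1/4000 — 1 stop faster (darker).
Aperture: f/4 → f/3.5 → f/3.2 → f/2.8 → f/2.5 → f/2.2 → f/2 → f/1.8 → f/1.6 → f/1.4 → f/1.2 — 3 1/3 stops opened up (brighter).
Net change so far: 2 1/3 stops brighter. Offset with the ISO: 1000 → 800 → 640 → 500 → 400 → 320 → 250 → 200.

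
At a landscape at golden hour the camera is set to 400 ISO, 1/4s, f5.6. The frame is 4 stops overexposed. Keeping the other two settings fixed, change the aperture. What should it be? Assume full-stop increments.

f/22

Overexposed by 4 stops → need 4 stops darker.
Aperture: f/5.6 → f/8 → f/11 → f/16 → f/22.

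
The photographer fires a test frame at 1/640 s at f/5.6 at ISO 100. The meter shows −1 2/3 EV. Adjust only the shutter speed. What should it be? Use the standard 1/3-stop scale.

1/200s

Underexposed by 1 2/3 stops → need 1 2/3 stops brighter.
Shutter speed: 1/640 → 1/500 → 1/400 → 1/320 → 1/250 → 1/200.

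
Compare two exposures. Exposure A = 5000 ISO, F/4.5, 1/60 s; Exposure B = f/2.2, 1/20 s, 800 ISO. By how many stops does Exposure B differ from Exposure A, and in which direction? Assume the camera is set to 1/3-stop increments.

Aperture: f/4.5 → f/4 → f/3.5 → f/3.2 → f/2.8 → f/2.5 → f/2.2 — 2 stops opened up (brighter).
Shutter speed: 1/60 → 1/50 → 1/40 → 1/30 → 1/25 → 1/20 — 1 2/3 stops longer (brighter).
ISO: 5000 → 4000 → 3200 → 2500 → 2000 → 1600 → 1250 → 1000 → 800 — 2 2/3 stops lower (darker).
Net: +2 +1 2/3 −2 2/3 = +1 stop.

1 stop brighter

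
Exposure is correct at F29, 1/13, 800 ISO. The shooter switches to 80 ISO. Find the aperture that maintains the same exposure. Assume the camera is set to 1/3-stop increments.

f/9

ISO: 800 → 640 → 500 → 400 → 320 → 250 → 200 → 160 → 125 → 100 → 80 — 3 1/3 stops lower (darker).
Need 3 1/3 stops brighter from the aperture: f/29 → f/25 → f/22 → f/20 → f/18 → f/16 → f/14 → f/13 → f/11 → f/10 → f/9.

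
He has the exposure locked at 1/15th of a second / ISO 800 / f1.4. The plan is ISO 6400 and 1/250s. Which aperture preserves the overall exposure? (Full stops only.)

f/1.0

ISO: 800 → 1600 → 3200 → 6400 — 3 stops raised (brighter).
Shutter speed: 1/15 → 1/30 → 1/60 → 1/125 → 1/250 — 4 stops shorter (darker).
Net change so far: 1 stop darker. Offset with the aperture: f/1.4 → f/1.0.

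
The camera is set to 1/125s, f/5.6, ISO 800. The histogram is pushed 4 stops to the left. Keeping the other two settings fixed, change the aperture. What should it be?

Underexposed by 4 stops → need 4 stops brighter.
Aperture: f/5.6 → f/4 → f/2.8 → f/2 → f/1.4.

f/1.4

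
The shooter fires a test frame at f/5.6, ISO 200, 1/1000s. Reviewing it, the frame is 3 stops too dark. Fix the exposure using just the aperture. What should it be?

f/2

Underexposed by 3 stops → need 3 stops brighter.
Aperture: f/5.6 → f/4 → f/2.8 → f/2.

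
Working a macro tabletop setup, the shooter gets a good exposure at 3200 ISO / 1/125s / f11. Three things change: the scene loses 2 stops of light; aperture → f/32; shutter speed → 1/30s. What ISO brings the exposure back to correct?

ISO 25600

Scene light: 2 stops darker.
Aperture: f/11 → f/16 → f/22 → f/32 — 3 stops smaller aperture (darker).
Shutter speed: 1/125 → 1/60 → 1/30 — 2 stops longer (brighter).
Net so far: 3 stops darker. ISO: 3200 → 6400 → 12800 → 25600.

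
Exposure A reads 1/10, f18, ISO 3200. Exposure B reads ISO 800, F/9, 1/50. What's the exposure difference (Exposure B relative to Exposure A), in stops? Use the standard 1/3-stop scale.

2 1/3 stops darker

Aperture: f/18 → f/16 → f/14 → f/13 → f/11 → f/10 → f/9 — 2 stops larger aperture (brighter).
Shutter speed: 1/10 → 1/13 → 1/15 → 1/20 → 1/25 → 1/30 → 1/40 → 1/50 — 2 1/3 stops faster (darker).
ISO: 3200 → 2500 → 2000 → 1600 → 1250 → 1000 → 800 — 2 stops lower (darker).
Net: +2 −2 1/3 −2 = −2 1/3 stops.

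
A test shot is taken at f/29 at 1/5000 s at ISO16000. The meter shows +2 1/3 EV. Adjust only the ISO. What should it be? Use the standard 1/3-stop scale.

ISO 3200

Overexposed by 2 1/3 stops → need 2 1/3 stops darker.
ISO: 16000 → 12800 → 10000 → 8000 → 6400 → 5000 → 4000 → 3200.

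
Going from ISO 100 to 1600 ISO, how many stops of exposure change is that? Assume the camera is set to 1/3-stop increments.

100 → 125 → 160 → 200 → 250 → 320 → 400 → 500 → 640 → 800 → 1000 → 1250 → 1600 — count the steps: 12 third-stops = 4 stops.

4 stops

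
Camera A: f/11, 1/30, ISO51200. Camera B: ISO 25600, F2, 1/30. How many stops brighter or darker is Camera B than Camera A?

4 stops brighter

Aperture: f/11 → f/8 → f/5.6 → f/4 → f/2.8 → f/2 — 5 stops wider (brighter).
Shutter speed: unchanged.
ISO: 51200 → 25600 — 1 stop lower (darker).
Net: +5 −1 = +4 stops.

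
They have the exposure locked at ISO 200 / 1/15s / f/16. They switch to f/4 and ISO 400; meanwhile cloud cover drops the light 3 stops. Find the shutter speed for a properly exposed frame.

1/60s

Scene light: 3 stops darker.
Aperture: f/16 → f/11 → f/8 → f/5.6 → f/4 — 4 stops opened up (brighter).
ISO: 200 → 400 — 1 stop raised (brighter).
Net so far: 2 stops brighter. Shutter speed: 1/15 → 1/30 → 1/60.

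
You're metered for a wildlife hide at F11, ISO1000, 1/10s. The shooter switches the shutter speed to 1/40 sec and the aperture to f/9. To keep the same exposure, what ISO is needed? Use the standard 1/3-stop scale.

Shutter speed: 1/10 → 1/13 → 1/15 → 1/20 → 1/25 → 1/30 → 1/40 — 2 stops shorter (darker).
Aperture: f/11 → f/10 → f/9 — 2/3 stop opened up (brighter).
Net change so far: 1 1/3 stops darker. Offset with the ISO: 1000 → 1250 → 1600 → 2000 → 2500.

ISO 2500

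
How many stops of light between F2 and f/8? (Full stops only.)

f/2 → f/2.8 → f/4 → f/5.6 → f/8 — count the steps: 4 stops.

4 stops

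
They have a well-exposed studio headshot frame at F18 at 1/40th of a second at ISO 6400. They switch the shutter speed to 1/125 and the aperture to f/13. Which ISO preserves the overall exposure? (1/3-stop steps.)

Shutter speed: 1/40 → 1/50 → 1/60 → 1/80 → 1/100 → 1/125 — 1 2/3 stops faster (darker).
Aperture: f/18 → f/16 → f/14 → f/13 — 1 stop wider (brighter).
Net change so far: 2/3 stop darker. Offset with the ISO: 6400 → 8000 → 10000.

ISO 10000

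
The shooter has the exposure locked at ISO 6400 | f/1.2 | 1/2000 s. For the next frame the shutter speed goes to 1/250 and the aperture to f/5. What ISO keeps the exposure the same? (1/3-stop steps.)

ISO 12800

Shutter speed: 1/2000 → 1/1600 → 1/1250 → 1/1000 → 1/800 → 1/640 → 1/500 → 1/400 → 1/320 → 1/250 — 3 stops longer (brighter).
Aperture: f/1.2 → f/1.4 → f/1.6 → f/1.8 → f/2 → f/2.2 → f/2.5 → f/2.8 → f/3.2 → f/3.5 → f/4 → f/4.5 → f/5 — 4 stops narrower (darker).
Net change so far: 1 stop darker. Offset with the ISO: 6400 → 8000 → 10000 → 12800.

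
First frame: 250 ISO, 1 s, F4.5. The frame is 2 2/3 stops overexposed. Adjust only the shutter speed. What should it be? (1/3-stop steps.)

Overexposed by 2 2/3 stops → need 2 2/3 stops darker.
Shutter speed: 1 → 0.8 → 0.6 → 0.5 → 0.4 → 0.3 → 1/4 → 1/5 → 1/6.

1/6s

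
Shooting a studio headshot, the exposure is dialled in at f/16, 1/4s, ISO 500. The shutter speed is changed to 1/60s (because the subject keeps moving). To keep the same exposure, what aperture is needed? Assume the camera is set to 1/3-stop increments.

f/4

Shutter speed: 1/4 → 1/5 → 1/6 → 1/8 → 1/10 → 1/13 → 1/15 → 1/20 → 1/25 → 1/30 → 1/40 → 1/50 → 1/60 — 4 stops shorter (darker).
Need 4 stops brighter from the aperture: f/16 → f/14 → f/13 → f/11 → f/10 → f/9 → f/8 → f/7.1 → f/6.3 → f/5.6 → f/5 → f/4.5 → f/4.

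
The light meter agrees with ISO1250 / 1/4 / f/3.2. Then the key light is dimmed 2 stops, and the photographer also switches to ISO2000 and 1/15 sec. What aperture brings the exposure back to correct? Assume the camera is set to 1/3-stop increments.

f/1.0

Scene light: 2 stops darker.
ISO: 1250 → 1600 → 2000 — 2/3 stop raised (brighter).
Shutter speed: 1/4 → 1/5 → 1/6 → 1/8 → 1/10 → 1/13 → 1/15 — 2 stops faster (darker).
Net so far: 3 1/3 stops darker. Aperture: f/3.2 → f/2.8 → f/2.5 → f/2.2 → f/2 → f/1.8 → f/1.6 → f/1.4 → f/1.2 → f/1.1 → f/1.0.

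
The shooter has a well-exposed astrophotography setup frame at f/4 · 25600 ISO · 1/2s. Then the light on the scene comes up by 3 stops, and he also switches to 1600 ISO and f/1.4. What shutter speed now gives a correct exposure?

Scene light: 3 stops brighter.
ISO: 25600 → 12800 → 6400 → 3200 → 1600 — 4 stops lower (darker).
Aperture: f/4 → f/2.8 → f/2 → f/1.4 — 3 stops larger aperture (brighter).
Net so far: 2 stops brighter. Shutter speed: 1/2 → 1/4 → 1/8.

1/8s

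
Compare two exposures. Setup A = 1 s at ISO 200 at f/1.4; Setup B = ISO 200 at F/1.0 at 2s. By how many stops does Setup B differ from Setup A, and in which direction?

Aperture: f/1.4 → f/1.0 — 1 stop larger aperture (brighter).
Shutter speed: 1 → 2 — 1 stop longer (brighter).
ISO: unchanged.
Net: +1 +1 = +2 stops.

2 stops brighter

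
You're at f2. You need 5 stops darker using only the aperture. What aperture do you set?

Aperture: f/2 → f/2.8 → f/4 → f/5.6 → f/8 → f/11 — 5 stops smaller aperture (darker).

f/11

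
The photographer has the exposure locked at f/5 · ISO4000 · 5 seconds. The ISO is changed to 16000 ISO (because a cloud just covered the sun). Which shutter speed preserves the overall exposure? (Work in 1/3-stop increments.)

ISO: 4000 → 5000 → 6400 → 8000 → 10000 → 12800 → 16000 — 2 stops raised (brighter).
Need 2 stops darker from the shutter speed: 5 → 4 → 3.2 → 2.5 → 2 → 1.6 → 1.3.

1.3 s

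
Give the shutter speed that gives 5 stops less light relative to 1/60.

1/2000s

Shutter speed: 1/60 → 1/125 → 1/250 → 1/500 → 1/1000 → 1/2000 — 5 stops shorter (darker).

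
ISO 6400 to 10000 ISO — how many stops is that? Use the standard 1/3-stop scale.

2/3 stop

6400 → 8000 → 10000 — count the steps: 2 third-stops = 2/3 stop.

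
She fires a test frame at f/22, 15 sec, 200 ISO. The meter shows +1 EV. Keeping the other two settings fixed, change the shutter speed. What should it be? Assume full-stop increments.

8 s

Overexposed by 1 stop → need 1 stop darker.
Shutter speed: 15 → 8.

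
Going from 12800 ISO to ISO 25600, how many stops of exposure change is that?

12800 → 25600 — count the steps: 1 stop.

1 stop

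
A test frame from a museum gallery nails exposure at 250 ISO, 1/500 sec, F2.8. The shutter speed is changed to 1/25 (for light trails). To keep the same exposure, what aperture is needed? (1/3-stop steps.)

Shutter speed: 1/500 → 1/400 → 1/320 → 1/250 → 1/200 → 1/160 → 1/125 → 1/100 → 1/80 → 1/60 → 1/50 → 1/40 → 1/30 → 1/25 — 4 1/3 stops longer (brighter).
Need 4 1/3 stops darker from the aperture: f/2.8 → f/3.2 → f/3.5 → f/4 → f/4.5 → f/5 → f/5.6 → f/6.3 → f/7.1 → f/8 → f/9 → f/10 → f/11 → f/13.

f/13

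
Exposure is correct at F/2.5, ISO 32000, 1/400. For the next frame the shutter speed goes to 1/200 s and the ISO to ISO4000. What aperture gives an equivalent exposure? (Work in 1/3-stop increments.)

Shutter speed: 1/400 → 1/320 → 1/250 → 1/200 — 1 stop slower (brighter).
ISO: 32000 → 25600 → 20000 → 16000 → 12800 → 10000 → 8000 → 6400 → 5000 → 4000 — 3 stops lower (darker).
Net change so far: 2 stops darker. Offset with the aperture: f/2.5 → f/2.2 → f/2 → f/1.8 → f/1.6 → f/1.4 → f/1.2.

f/1.2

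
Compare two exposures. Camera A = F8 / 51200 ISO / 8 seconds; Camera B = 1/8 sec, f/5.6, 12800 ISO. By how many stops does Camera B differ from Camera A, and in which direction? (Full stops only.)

7 stops darker

Aperture: f/8 → f/5.6 — 1 stop wider (brighter).
Shutter speed: 8 → 4 → 2 → 1 → 1/2 → 1/4 → 1/8 — 6 stops faster (darker).
ISO: 51200 → 25600 → 12800 — 2 stops lower (darker).
Net: +1 −6 −2 = −7 stops.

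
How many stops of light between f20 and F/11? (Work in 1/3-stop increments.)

f/20 → f/18 → f/16 → f/14 → f/13 → f/11 — count the steps: 5 third-stops = 1 2/3 stops.

1 2/3 stops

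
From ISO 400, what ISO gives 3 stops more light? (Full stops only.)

ISO 3200

ISO: 400 → 800 → 1600 → 3200 — 3 stops raised (brighter).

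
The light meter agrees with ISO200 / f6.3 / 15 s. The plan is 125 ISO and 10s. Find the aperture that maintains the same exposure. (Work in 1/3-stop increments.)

f/4

ISO: 200 → 160 → 125 — 2/3 stop dropped (darker).
Shutter speed: 15 → 13 → 10 — 2/3 stop shorter (darker).
Net change so far: 1 1/3 stops darker. Offset with the aperture: f/6.3 → f/5.6 → f/5 → f/4.5 → f/4.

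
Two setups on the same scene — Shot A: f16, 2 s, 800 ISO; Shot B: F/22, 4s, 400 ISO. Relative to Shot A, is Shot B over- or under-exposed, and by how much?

Aperture: f/16 → f/22 — 1 stop stopped down (darker).
Shutter speed: 2 → 4 — 1 stop longer (brighter).
ISO: 800 → 400 — 1 stop lower (darker).
Net: −1 +1 −1 = −1 stop.

1 stop darker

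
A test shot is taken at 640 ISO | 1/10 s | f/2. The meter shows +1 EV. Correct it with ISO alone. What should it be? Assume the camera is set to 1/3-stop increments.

Overexposed by 1 stop → need 1 stop darker.
ISO: 640 → 500 → 400 → 320.

ISO 320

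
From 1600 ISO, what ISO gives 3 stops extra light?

ISO: 1600 → 3200 → 6400 → 12800 — 3 stops raised (brighter).

ISO 12800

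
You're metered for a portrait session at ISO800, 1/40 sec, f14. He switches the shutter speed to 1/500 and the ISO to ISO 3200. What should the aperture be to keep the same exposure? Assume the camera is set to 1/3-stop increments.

Shutter speed: 1/40 → 1/50 → 1/60 → 1/80 → 1/100 → 1/125 → 1/160 → 1/200 → 1/250 → 1/320 → 1/400 → 1/500 — 3 2/3 stops faster (darker).
ISO: 800 → 1000 → 1250 → 1600 → 2000 → 2500 → 3200 — 2 stops higher (brighter).
Net change so far: 1 2/3 stops darker. Offset with the aperture: f/14 → f/13 → f/11 → f/10 → f/9 → f/8.

f/8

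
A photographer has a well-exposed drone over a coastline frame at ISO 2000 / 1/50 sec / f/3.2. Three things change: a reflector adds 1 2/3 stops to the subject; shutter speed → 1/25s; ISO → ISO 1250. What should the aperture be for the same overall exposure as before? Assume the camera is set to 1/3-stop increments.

Scene light: 1 2/3 stops brighter.
Shutter speed: 1/50 → 1/40 → 1/30 → 1/25 — 1 stop longer (brighter).
ISO: 2000 → 1600 → 1250 — 2/3 stop dropped (darker).
Net so far: 2 stops brighter. Aperture: f/3.2 → f/3.5 → f/4 → f/4.5 → f/5 → f/5.6 → f/6.3.

f/6.3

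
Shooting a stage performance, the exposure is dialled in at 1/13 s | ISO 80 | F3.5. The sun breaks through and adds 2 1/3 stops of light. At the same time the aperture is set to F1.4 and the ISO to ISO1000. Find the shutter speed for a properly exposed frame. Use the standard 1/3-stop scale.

1/5000s

Scene light: 2 1/3 stops brighter.
Aperture: f/3.5 → f/3.2 → f/2.8 → f/2.5 → f/2.2 → f/2 → f/1.8 → f/1.6 → f/1.4 — 2 2/3 stops wider (brighter).
ISO: 80 → 100 → 125 → 160 → 200 → 250 → 320 → 400 → 500 → 640 → 800 → 1000 — 3 2/3 stops higher (brighter).
Net so far: 8 2/3 stops brighter. Shutter speed: 1/13 → 1/15 → 1/20 → 1/25 → 1/30 → 1/40 → 1/50 → 1/60 → 1/80 → 1/100 → 1/125 → 1/160 → 1/200 → 1/250 → 1/320 → 1/400 → 1/500 → 1/640 → 1/800 → 1/1000 → 1/1250 → 1/1600 → 1/2000 → 1/2500 → 1/3200 → 1/4000 → 1/5000.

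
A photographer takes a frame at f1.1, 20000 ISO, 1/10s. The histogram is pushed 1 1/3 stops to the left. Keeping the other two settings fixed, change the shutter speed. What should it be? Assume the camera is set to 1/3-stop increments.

Underexposed by 1 1/3 stops → need 1 1/3 stops brighter.
Shutter speed: 1/10 → 1/8 → 1/6 → 1/5 → 1/4.

1/4s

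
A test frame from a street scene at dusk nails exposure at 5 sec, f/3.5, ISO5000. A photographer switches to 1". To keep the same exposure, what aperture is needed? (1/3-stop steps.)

Shutter speed: 5 → 4 → 3.2 → 2.5 → 2 → 1.6 → 1.3 → 1 — 2 1/3 stops shorter (darker).
Need 2 1/3 stops brighter from the aperture: f/3.5 → f/3.2 → f/2.8 → f/2.5 → f/2.2 → f/2 → f/1.8 → f/1.6.

f/1.6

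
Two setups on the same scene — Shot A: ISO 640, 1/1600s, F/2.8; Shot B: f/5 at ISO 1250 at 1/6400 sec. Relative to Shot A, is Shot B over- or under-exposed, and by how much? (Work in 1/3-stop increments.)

2 2/3 stops darker

Aperture: f/2.8 → f/3.2 → f/3.5 → f/4 → f/4.5 → f/5 — 1 2/3 stops narrower (darker).
Shutter speed: 1/1600 → 1/2000 → 1/2500 → 1/3200 → 1/4000 → 1/5000 → 1/6400 — 2 stops faster (darker).
ISO: 640 → 800 → 1000 → 1250 — 1 stop higher (brighter).
Net: −1 2/3 −2 +1 = −2 2/3 stops.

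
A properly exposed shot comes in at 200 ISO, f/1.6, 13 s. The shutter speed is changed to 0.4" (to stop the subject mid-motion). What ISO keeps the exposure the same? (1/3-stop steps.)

ISO 6400

Shutter speed: 13 → 10 → 8 → 6 → 5 → 4 → 3.2 → 2.5 → 2 → 1.6 → 1.3 → 1 → 0.8 → 0.6 → 0.5 → 0.4 — 5 stops faster (darker).
Need 5 stops brighter from the ISO: 200 → 250 → 320 → 400 → 500 → 640 → 800 → 1000 → 1250 → 1600 → 2000 → 2500 → 3200 → 4000 → 5000 → 6400.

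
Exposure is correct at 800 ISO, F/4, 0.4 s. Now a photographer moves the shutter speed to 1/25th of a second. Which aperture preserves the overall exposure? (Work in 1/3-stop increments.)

f/1.2

Shutter speed: 0.4 → 0.3 → 1/4 → 1/5 → 1/6 → 1/8 → 1/10 → 1/13 → 1/15 → 1/20 → 1/25 — 3 1/3 stops faster (darker).
Need 3 1/3 stops brighter from the aperture: f/4 → f/3.5 → f/3.2 → f/2.8 → f/2.5 → f/2.2 → f/2 → f/1.8 → f/1.6 → f/1.4 → f/1.2.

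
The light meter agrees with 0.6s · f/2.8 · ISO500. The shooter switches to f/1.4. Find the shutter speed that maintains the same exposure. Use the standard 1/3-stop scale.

1/6s

Aperture: f/2.8 → f/2.5 → f/2.2 → f/2 → f/1.8 → f/1.6 → f/1.4 — 2 stops wider (brighter).
Need 2 stops darker from the shutter speed: 0.6 → 0.5 → 0.4 → 0.3 → 1/4 → 1/5 → 1/6.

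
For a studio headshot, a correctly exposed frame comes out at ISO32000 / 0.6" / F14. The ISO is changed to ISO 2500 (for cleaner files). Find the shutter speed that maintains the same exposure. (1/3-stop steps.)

8 s

ISO: 32000 → 25600 → 20000 → 16000 → 12800 → 10000 → 8000 → 6400 → 5000 → 4000 → 3200 → 2500 — 3 2/3 stops lower (darker).
Need 3 2/3 stops brighter from the shutter speed: 0.6 → 0.8 → 1 → 1.3 → 1.6 → 2 → 2.5 → 3.2 → 4 → 5 → 6 → 8.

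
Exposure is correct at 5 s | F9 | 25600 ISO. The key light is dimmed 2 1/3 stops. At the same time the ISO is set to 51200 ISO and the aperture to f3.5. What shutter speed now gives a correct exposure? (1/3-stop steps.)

Scene light: 2 1/3 stops darker.
ISO: 25600 → 32000 → 40000 → 51200 — 1 stop higher (brighter).
Aperture: f/9 → f/8 → f/7.1 → f/6.3 → f/5.6 → f/5 → f/4.5 → f/4 → f/3.5 — 2 2/3 stops larger aperture (brighter).
Net so far: 1 1/3 stops brighter. Shutter speed: 5 → 4 → 3.2 → 2.5 → 2.

2 s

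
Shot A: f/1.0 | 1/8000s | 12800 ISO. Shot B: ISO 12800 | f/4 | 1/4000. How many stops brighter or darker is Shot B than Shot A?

3 stops darker

Aperture: f/1.0 → f/1.4 → f/2 → f/2.8 → f/4 — 4 stops smaller aperture (darker).
Shutter speed: 1/8000 → 1/4000 — 1 stop slower (brighter).
ISO: unchanged.
Net: −4 +1 = −3 stops.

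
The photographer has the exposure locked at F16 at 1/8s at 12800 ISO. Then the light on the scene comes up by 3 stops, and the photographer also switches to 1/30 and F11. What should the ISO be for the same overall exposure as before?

Scene light: 3 stops brighter.
Shutter speed: 1/8 → 1/15 → 1/30 — 2 stops shorter (darker).
Aperture: f/16 → f/11 — 1 stop wider (brighter).
Net so far: 2 stops brighter. ISO: 12800 → 6400 → 3200.

ISO 3200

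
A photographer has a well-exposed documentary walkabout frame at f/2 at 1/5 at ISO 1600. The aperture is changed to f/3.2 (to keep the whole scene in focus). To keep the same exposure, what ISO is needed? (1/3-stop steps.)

ISO 4000

Aperture: f/2 → f/2.2 → f/2.5 → f/2.8 → f/3.2 — 1 1/3 stops smaller aperture (darker).
Need 1 1/3 stops brighter from the ISO: 1600 → 2000 → 2500 → 3200 → 4000.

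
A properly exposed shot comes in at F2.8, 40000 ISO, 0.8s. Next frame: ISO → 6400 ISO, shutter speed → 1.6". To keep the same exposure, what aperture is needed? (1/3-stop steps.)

f/1.6

ISO: 40000 → 32000 → 25600 → 20000 → 16000 → 12800 → 10000 → 8000 → 6400 — 2 2/3 stops dropped (darker).
Shutter speed: 0.8 → 1 → 1.3 → 1.6 — 1 stop slower (brighter).
Net change so far: 1 2/3 stops darker. Offset with the aperture: f/2.8 → f/2.5 → f/2.2 → f/2 → f/1.8 → f/1.6.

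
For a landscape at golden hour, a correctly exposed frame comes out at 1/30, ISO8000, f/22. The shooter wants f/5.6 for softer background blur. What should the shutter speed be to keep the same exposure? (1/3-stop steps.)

1/500s

Aperture: f/22 → f/20 → f/18 → f/16 → f/14 → f/13 → f/11 → f/10 → f/9 → f/8 → f/7.1 → f/6.3 → f/5.6 — 4 stops larger aperture (brighter).
Need 4 stops darker from the shutter speed: 1/30 → 1/40 → 1/50 → 1/60 → 1/80 → 1/100 → 1/125 → 1/160 → 1/200 → 1/250 → 1/320 → 1/400 → 1/500.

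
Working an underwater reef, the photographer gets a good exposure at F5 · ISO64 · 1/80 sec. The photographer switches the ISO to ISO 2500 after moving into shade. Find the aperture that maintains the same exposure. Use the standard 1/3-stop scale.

f/32

ISO: 64 → 80 → 100 → 125 → 160 → 200 → 250 → 320 → 400 → 500 → 640 → 800 → 1000 → 1250 → 1600 → 2000 → 2500 — 5 1/3 stops higher (brighter).
Need 5 1/3 stops darker from the aperture: f/5 → f/5.6 → f/6.3 → f/7.1 → f/8 → f/9 → f/10 → f/11 → f/13 → f/14 → f/16 → f/18 → f/20 → f/22 → f/25 → f/29 → f/32.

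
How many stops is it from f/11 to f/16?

1 stop

f/11 → f/16 — count the steps: 1 stop.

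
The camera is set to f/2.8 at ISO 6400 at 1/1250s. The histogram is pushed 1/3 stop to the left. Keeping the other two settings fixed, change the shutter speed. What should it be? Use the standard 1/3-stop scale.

1/1000s

Underexposed by 1/3 stop → need 1/3 stop brighter.
Shutter speed: 1/1250 → 1/1000.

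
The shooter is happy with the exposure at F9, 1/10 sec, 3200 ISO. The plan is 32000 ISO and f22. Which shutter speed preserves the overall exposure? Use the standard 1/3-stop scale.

ISO: 3200 → 4000 → 5000 → 6400 → 8000 → 10000 → 12800 → 16000 → 20000 → 25600 → 32000 — 3 1/3 stops higher (brighter).
Aperture: f/9 → f/10 → f/11 → f/13 → f/14 → f/16 → f/18 → f/20 → f/22 — 2 2/3 stops stopped down (darker).
Net change so far: 2/3 stop brighter. Offset with the shutter speed: 1/10 → 1/13 → 1/15.

1/15s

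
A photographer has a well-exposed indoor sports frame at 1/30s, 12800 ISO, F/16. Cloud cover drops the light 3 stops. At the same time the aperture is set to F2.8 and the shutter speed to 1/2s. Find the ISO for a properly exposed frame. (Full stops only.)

ISO 200

Scene light: 3 stops darker.
Aperture: f/16 → f/11 → f/8 → f/5.6 → f/4 → f/2.8 — 5 stops larger aperture (brighter).
Shutter speed: 1/30 → 1/15 → 1/8 → 1/4 → 1/2 — 4 stops slower (brighter).
Net so far: 6 stops brighter. ISO: 12800 → 6400 → 3200 → 1600 → 800 → 400 → 200.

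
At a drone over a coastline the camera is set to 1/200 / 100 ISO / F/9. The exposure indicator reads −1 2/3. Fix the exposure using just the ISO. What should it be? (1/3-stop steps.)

Underexposed by 1 2/3 stops → need 1 2/3 stops brighter.
ISO: 100 → 125 → 160 → 200 → 250 → 320.

ISO 320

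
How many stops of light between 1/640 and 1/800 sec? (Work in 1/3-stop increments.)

1/640 → 1/800 — count the steps: 1 third-stops = 1/3 stop.

1/3 stop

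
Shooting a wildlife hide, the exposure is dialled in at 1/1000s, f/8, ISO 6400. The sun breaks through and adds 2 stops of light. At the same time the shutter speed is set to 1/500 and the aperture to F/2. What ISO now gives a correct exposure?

ISO 50

Scene light: 2 stops brighter.
Shutter speed: 1/1000 → 1/500 — 1 stop slower (brighter).
Aperture: f/8 → f/5.6 → f/4 → f/2.8 → f/2 — 4 stops wider (brighter).
Net so far: 7 stops brighter. ISO: 6400 → 3200 → 1600 → 800 → 400 → 200 → 100 → 50.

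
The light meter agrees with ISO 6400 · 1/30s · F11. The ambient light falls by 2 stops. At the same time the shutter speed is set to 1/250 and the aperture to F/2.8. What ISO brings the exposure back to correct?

Scene light: 2 stops darker.
Shutter speed: 1/30 → 1/60 → 1/125 → 1/250 — 3 stops faster (darker).
Aperture: f/11 → f/8 → f/5.6 → f/4 → f/2.8 — 4 stops wider (brighter).
Net so far: 1 stop darker. ISO: 6400 → 12800.

ISO 12800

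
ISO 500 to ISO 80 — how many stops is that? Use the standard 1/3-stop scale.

500 → 400 → 320 → 250 → 200 → 160 → 125 → 100 → 80 — count the steps: 8 third-stops = 2 2/3 stops.

2 2/3 stops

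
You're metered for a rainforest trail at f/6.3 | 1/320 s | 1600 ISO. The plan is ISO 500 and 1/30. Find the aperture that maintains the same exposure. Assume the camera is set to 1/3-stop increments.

ISO: 1600 → 1250 → 1000 → 800 → 640 → 500 — 1 2/3 stops lower (darker).
Shutter speed: 1/320 → 1/250 → 1/200 → 1/160 → 1/125 → 1/100 → 1/80 → 1/60 → 1/50 → 1/40 → 1/30 — 3 1/3 stops slower (brighter).
Net change so far: 1 2/3 stops brighter. Offset with the aperture: f/6.3 → f/7.1 → f/8 → f/9 → f/10 → f/11.

f/11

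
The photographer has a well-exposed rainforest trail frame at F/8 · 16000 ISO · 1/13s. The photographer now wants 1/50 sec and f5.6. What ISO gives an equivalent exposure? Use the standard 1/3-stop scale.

Shutter speed: 1/13 → 1/15 → 1/20 → 1/25 → 1/30 → 1/40 → 1/50 — 2 stops faster (darker).
Aperture: f/8 → f/7.1 → f/6.3 → f/5.6 — 1 stop wider (brighter).
Net change so far: 1 stop darker. Offset with the ISO: 16000 → 20000 → 25600 → 32000.

ISO 32000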